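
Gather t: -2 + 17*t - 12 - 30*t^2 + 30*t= -30*t^2 + 47*t - 14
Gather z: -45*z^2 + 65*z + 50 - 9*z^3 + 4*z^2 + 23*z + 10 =-9*z^3 - 41*z^2 + 88*z + 60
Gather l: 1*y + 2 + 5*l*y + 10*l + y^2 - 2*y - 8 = l*(5*y + 10) + y^2 - y - 6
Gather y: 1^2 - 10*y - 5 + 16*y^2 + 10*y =16*y^2 - 4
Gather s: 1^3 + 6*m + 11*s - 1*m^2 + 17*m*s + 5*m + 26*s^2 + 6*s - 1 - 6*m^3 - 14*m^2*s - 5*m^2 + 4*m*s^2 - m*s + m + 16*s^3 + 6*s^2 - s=-6*m^3 - 6*m^2 + 12*m + 16*s^3 + s^2*(4*m + 32) + s*(-14*m^2 + 16*m + 16)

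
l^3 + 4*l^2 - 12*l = l*(l - 2)*(l + 6)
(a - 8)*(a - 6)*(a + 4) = a^3 - 10*a^2 - 8*a + 192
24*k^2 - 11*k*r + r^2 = (-8*k + r)*(-3*k + r)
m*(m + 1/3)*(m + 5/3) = m^3 + 2*m^2 + 5*m/9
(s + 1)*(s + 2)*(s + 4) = s^3 + 7*s^2 + 14*s + 8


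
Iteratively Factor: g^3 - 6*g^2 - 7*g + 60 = (g - 4)*(g^2 - 2*g - 15) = (g - 5)*(g - 4)*(g + 3)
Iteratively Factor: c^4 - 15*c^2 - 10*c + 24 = (c + 2)*(c^3 - 2*c^2 - 11*c + 12) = (c + 2)*(c + 3)*(c^2 - 5*c + 4) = (c - 4)*(c + 2)*(c + 3)*(c - 1)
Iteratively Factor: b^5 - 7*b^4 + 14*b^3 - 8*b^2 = (b - 4)*(b^4 - 3*b^3 + 2*b^2) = (b - 4)*(b - 2)*(b^3 - b^2) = b*(b - 4)*(b - 2)*(b^2 - b) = b^2*(b - 4)*(b - 2)*(b - 1)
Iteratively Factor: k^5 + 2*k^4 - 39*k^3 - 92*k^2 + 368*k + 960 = (k + 4)*(k^4 - 2*k^3 - 31*k^2 + 32*k + 240) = (k + 4)^2*(k^3 - 6*k^2 - 7*k + 60) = (k + 3)*(k + 4)^2*(k^2 - 9*k + 20) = (k - 5)*(k + 3)*(k + 4)^2*(k - 4)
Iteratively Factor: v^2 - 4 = (v - 2)*(v + 2)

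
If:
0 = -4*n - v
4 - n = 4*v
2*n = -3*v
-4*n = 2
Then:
No Solution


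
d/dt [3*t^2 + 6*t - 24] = 6*t + 6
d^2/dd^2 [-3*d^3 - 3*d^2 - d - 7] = -18*d - 6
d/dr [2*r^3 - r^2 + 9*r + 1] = 6*r^2 - 2*r + 9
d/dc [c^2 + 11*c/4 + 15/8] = 2*c + 11/4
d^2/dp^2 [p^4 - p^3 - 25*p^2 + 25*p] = 12*p^2 - 6*p - 50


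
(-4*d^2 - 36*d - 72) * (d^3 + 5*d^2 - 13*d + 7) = -4*d^5 - 56*d^4 - 200*d^3 + 80*d^2 + 684*d - 504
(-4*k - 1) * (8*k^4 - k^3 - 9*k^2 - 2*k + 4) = -32*k^5 - 4*k^4 + 37*k^3 + 17*k^2 - 14*k - 4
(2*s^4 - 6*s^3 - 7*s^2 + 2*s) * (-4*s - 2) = -8*s^5 + 20*s^4 + 40*s^3 + 6*s^2 - 4*s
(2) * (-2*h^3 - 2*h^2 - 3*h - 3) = -4*h^3 - 4*h^2 - 6*h - 6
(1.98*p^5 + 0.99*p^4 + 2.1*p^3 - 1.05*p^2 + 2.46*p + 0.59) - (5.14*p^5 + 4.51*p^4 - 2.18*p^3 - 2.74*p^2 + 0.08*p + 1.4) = -3.16*p^5 - 3.52*p^4 + 4.28*p^3 + 1.69*p^2 + 2.38*p - 0.81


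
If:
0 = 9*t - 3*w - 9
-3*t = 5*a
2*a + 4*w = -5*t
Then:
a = -36/79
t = 60/79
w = -57/79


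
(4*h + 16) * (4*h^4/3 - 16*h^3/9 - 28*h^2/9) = 16*h^5/3 + 128*h^4/9 - 368*h^3/9 - 448*h^2/9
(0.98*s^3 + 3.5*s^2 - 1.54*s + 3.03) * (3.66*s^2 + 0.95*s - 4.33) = 3.5868*s^5 + 13.741*s^4 - 6.5548*s^3 - 5.5282*s^2 + 9.5467*s - 13.1199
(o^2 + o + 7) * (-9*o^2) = -9*o^4 - 9*o^3 - 63*o^2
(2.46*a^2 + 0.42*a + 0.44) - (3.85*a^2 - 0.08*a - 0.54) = -1.39*a^2 + 0.5*a + 0.98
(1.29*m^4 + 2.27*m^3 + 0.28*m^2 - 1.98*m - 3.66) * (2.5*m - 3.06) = 3.225*m^5 + 1.7276*m^4 - 6.2462*m^3 - 5.8068*m^2 - 3.0912*m + 11.1996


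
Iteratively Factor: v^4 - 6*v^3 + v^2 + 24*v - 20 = (v - 2)*(v^3 - 4*v^2 - 7*v + 10) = (v - 2)*(v - 1)*(v^2 - 3*v - 10) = (v - 2)*(v - 1)*(v + 2)*(v - 5)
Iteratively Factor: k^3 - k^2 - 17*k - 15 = (k + 1)*(k^2 - 2*k - 15) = (k + 1)*(k + 3)*(k - 5)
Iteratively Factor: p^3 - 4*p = (p)*(p^2 - 4) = p*(p + 2)*(p - 2)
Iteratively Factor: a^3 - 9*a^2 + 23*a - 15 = (a - 3)*(a^2 - 6*a + 5) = (a - 5)*(a - 3)*(a - 1)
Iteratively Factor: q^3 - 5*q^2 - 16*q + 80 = (q - 4)*(q^2 - q - 20) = (q - 4)*(q + 4)*(q - 5)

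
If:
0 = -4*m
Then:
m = 0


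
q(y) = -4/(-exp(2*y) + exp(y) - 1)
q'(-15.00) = 0.00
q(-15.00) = 4.00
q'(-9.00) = 0.00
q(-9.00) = 4.00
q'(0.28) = -4.28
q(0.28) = 2.80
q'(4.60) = -0.00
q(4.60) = 0.00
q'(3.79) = -0.00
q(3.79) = 0.00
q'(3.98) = -0.00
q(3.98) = 0.00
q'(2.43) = -0.07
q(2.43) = 0.03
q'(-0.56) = -0.57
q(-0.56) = 5.30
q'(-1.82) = 0.59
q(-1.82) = 4.63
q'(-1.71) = 0.64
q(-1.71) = 4.70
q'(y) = -4*(2*exp(2*y) - exp(y))/(-exp(2*y) + exp(y) - 1)^2 = (4 - 8*exp(y))*exp(y)/(exp(2*y) - exp(y) + 1)^2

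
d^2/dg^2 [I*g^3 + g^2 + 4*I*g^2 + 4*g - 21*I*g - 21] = 6*I*g + 2 + 8*I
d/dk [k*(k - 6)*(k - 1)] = 3*k^2 - 14*k + 6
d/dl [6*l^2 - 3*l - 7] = 12*l - 3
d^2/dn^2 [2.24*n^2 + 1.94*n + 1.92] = 4.48000000000000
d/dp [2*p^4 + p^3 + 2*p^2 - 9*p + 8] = 8*p^3 + 3*p^2 + 4*p - 9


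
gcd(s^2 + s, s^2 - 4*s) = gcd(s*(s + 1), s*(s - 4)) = s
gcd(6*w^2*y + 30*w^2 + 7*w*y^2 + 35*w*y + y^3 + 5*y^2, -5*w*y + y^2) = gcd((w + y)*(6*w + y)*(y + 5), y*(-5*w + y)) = 1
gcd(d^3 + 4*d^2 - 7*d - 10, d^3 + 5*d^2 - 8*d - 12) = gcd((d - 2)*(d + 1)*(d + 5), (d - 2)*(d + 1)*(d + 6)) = d^2 - d - 2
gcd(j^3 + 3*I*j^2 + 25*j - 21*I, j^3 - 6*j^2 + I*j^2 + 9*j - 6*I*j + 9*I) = 1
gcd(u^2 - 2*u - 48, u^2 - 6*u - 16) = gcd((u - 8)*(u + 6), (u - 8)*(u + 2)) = u - 8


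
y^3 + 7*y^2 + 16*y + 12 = (y + 2)^2*(y + 3)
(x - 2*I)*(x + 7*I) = x^2 + 5*I*x + 14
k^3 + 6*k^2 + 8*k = k*(k + 2)*(k + 4)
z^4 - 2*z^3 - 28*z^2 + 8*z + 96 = (z - 6)*(z - 2)*(z + 2)*(z + 4)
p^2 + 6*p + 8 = (p + 2)*(p + 4)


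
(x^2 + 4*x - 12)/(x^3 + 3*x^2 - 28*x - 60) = (x - 2)/(x^2 - 3*x - 10)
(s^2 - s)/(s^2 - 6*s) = (s - 1)/(s - 6)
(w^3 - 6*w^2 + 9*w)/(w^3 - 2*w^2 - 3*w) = (w - 3)/(w + 1)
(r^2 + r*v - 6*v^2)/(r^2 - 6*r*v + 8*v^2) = (r + 3*v)/(r - 4*v)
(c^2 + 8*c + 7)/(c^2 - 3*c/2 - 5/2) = 2*(c + 7)/(2*c - 5)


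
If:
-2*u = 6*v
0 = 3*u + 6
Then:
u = -2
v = 2/3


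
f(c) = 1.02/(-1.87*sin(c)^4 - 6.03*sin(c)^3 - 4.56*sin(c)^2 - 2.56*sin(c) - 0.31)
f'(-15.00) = -3.06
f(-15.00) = 1.36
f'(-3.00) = -2988.63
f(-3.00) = -43.70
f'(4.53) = -0.23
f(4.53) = 0.57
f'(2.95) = -4.94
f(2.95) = -1.01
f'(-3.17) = -19.34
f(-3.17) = -2.64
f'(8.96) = -1.12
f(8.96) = -0.34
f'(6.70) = 1.40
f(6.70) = -0.40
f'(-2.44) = -3.13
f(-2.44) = 1.38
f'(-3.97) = -0.26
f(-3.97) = -0.13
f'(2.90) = -3.60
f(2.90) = -0.80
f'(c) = 1.02*(7.48*sin(c)^3*cos(c) + 18.09*sin(c)^2*cos(c) + 9.12*sin(c)*cos(c) + 2.56*cos(c))/(-1.87*sin(c)^4 - 6.03*sin(c)^3 - 4.56*sin(c)^2 - 2.56*sin(c) - 0.31)^2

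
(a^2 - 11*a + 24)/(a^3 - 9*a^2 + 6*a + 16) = (a - 3)/(a^2 - a - 2)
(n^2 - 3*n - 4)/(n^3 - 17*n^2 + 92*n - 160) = (n + 1)/(n^2 - 13*n + 40)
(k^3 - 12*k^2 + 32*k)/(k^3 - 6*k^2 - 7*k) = (-k^2 + 12*k - 32)/(-k^2 + 6*k + 7)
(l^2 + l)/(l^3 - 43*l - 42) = l/(l^2 - l - 42)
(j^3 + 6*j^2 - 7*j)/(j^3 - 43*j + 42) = j/(j - 6)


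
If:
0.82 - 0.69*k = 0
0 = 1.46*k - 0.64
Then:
No Solution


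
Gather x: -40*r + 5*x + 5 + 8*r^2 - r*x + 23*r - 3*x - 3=8*r^2 - 17*r + x*(2 - r) + 2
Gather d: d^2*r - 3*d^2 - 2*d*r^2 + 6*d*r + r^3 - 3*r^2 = d^2*(r - 3) + d*(-2*r^2 + 6*r) + r^3 - 3*r^2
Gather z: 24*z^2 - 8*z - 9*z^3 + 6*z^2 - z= -9*z^3 + 30*z^2 - 9*z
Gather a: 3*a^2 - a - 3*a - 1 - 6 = 3*a^2 - 4*a - 7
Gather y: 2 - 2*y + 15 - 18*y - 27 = -20*y - 10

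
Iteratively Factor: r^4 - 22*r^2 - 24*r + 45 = (r - 5)*(r^3 + 5*r^2 + 3*r - 9) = (r - 5)*(r + 3)*(r^2 + 2*r - 3) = (r - 5)*(r + 3)^2*(r - 1)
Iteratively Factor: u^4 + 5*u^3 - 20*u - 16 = (u - 2)*(u^3 + 7*u^2 + 14*u + 8) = (u - 2)*(u + 1)*(u^2 + 6*u + 8) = (u - 2)*(u + 1)*(u + 2)*(u + 4)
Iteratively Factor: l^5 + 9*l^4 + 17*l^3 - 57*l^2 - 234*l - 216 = (l + 3)*(l^4 + 6*l^3 - l^2 - 54*l - 72) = (l - 3)*(l + 3)*(l^3 + 9*l^2 + 26*l + 24) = (l - 3)*(l + 2)*(l + 3)*(l^2 + 7*l + 12) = (l - 3)*(l + 2)*(l + 3)*(l + 4)*(l + 3)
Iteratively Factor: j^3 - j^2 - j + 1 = (j - 1)*(j^2 - 1) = (j - 1)*(j + 1)*(j - 1)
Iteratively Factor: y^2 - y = (y)*(y - 1)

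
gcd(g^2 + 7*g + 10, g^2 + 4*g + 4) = g + 2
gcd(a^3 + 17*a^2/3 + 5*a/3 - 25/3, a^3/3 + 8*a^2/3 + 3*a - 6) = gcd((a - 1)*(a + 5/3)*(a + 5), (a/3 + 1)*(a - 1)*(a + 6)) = a - 1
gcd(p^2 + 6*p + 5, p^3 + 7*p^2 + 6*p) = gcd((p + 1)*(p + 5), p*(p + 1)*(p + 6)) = p + 1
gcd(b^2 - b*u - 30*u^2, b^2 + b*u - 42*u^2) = -b + 6*u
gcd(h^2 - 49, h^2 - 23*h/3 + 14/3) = h - 7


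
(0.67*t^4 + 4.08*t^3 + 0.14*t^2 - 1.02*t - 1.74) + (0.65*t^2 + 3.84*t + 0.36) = 0.67*t^4 + 4.08*t^3 + 0.79*t^2 + 2.82*t - 1.38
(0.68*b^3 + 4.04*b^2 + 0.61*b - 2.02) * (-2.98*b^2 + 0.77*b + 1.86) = -2.0264*b^5 - 11.5156*b^4 + 2.5578*b^3 + 14.0037*b^2 - 0.4208*b - 3.7572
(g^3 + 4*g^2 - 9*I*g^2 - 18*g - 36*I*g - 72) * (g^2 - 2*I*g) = g^5 + 4*g^4 - 11*I*g^4 - 36*g^3 - 44*I*g^3 - 144*g^2 + 36*I*g^2 + 144*I*g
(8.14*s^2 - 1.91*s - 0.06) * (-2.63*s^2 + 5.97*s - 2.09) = -21.4082*s^4 + 53.6191*s^3 - 28.2575*s^2 + 3.6337*s + 0.1254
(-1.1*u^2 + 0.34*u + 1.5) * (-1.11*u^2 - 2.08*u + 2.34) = 1.221*u^4 + 1.9106*u^3 - 4.9462*u^2 - 2.3244*u + 3.51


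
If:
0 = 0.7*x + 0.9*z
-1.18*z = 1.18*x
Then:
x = 0.00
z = 0.00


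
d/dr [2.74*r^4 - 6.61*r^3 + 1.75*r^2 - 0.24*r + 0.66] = 10.96*r^3 - 19.83*r^2 + 3.5*r - 0.24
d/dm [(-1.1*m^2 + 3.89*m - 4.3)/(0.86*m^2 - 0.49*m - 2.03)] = (-2.8064*m^2 + 11.862*m - 10.0037)/(0.7396*m^4 - 0.8428*m^3 - 3.2515*m^2 + 1.9894*m + 4.1209)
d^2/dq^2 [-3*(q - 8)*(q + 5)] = -6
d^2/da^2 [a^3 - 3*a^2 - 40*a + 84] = 6*a - 6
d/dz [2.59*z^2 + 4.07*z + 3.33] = 5.18*z + 4.07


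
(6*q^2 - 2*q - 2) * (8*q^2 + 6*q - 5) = 48*q^4 + 20*q^3 - 58*q^2 - 2*q + 10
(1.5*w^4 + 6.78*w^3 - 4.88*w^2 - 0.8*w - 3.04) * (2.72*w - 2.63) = 4.08*w^5 + 14.4966*w^4 - 31.105*w^3 + 10.6584*w^2 - 6.1648*w + 7.9952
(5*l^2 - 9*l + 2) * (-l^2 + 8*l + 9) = -5*l^4 + 49*l^3 - 29*l^2 - 65*l + 18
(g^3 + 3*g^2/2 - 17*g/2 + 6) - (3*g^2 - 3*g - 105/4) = g^3 - 3*g^2/2 - 11*g/2 + 129/4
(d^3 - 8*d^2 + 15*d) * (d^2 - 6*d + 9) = d^5 - 14*d^4 + 72*d^3 - 162*d^2 + 135*d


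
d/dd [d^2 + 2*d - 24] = 2*d + 2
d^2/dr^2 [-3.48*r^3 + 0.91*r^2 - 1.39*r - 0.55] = 1.82 - 20.88*r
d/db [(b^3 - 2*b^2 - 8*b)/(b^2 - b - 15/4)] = 4*(4*b^4 - 8*b^3 - 5*b^2 + 60*b + 120)/(16*b^4 - 32*b^3 - 104*b^2 + 120*b + 225)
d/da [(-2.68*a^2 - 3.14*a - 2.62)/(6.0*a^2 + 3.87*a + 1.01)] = (8.4684*a^2 + 26.0264*a + 6.968)/(36.0*a^4 + 46.44*a^3 + 27.0969*a^2 + 7.8174*a + 1.0201)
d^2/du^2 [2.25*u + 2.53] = 0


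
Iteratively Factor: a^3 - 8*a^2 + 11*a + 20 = (a + 1)*(a^2 - 9*a + 20) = (a - 5)*(a + 1)*(a - 4)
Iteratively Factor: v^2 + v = (v)*(v + 1)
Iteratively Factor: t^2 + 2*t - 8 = (t + 4)*(t - 2)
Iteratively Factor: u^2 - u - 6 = (u + 2)*(u - 3)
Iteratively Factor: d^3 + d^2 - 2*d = (d + 2)*(d^2 - d) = d*(d + 2)*(d - 1)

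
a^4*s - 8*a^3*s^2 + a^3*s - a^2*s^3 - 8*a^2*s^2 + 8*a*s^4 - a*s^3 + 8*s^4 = (a - 8*s)*(a - s)*(a + s)*(a*s + s)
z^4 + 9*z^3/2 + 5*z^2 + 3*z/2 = z*(z + 1/2)*(z + 1)*(z + 3)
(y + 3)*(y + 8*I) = y^2 + 3*y + 8*I*y + 24*I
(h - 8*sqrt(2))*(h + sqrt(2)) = h^2 - 7*sqrt(2)*h - 16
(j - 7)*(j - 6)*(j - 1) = j^3 - 14*j^2 + 55*j - 42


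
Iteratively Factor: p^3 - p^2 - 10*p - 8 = (p + 2)*(p^2 - 3*p - 4) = (p + 1)*(p + 2)*(p - 4)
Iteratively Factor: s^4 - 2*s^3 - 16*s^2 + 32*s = (s - 4)*(s^3 + 2*s^2 - 8*s) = (s - 4)*(s + 4)*(s^2 - 2*s) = s*(s - 4)*(s + 4)*(s - 2)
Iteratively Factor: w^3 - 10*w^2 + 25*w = (w - 5)*(w^2 - 5*w) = (w - 5)^2*(w)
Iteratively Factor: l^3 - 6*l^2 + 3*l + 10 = (l - 5)*(l^2 - l - 2) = (l - 5)*(l - 2)*(l + 1)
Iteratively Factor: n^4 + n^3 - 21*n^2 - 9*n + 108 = (n + 4)*(n^3 - 3*n^2 - 9*n + 27) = (n - 3)*(n + 4)*(n^2 - 9) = (n - 3)^2*(n + 4)*(n + 3)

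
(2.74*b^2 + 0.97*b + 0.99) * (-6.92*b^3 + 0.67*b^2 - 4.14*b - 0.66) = -18.9608*b^5 - 4.8766*b^4 - 17.5445*b^3 - 5.1609*b^2 - 4.7388*b - 0.6534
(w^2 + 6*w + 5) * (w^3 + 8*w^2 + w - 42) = w^5 + 14*w^4 + 54*w^3 + 4*w^2 - 247*w - 210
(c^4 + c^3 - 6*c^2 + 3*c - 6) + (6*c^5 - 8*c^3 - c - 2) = 6*c^5 + c^4 - 7*c^3 - 6*c^2 + 2*c - 8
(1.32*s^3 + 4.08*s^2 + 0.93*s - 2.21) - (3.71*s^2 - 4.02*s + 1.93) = 1.32*s^3 + 0.37*s^2 + 4.95*s - 4.14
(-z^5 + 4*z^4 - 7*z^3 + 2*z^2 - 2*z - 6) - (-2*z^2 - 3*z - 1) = -z^5 + 4*z^4 - 7*z^3 + 4*z^2 + z - 5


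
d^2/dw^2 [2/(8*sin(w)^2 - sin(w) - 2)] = 2*(256*sin(w)^4 - 24*sin(w)^3 - 319*sin(w)^2 + 46*sin(w) - 34)/(-8*sin(w)^2 + sin(w) + 2)^3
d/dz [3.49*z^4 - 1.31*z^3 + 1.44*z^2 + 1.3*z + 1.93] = 13.96*z^3 - 3.93*z^2 + 2.88*z + 1.3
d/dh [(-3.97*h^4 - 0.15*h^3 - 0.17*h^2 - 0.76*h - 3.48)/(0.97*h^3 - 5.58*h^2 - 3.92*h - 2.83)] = (-3.8509*h^6 + 44.3052*h^5 + 47.6891*h^4 + 47.5908*h^3 + 7.8259*h^2 - 37.8746*h - 11.4908)/(0.9409*h^6 - 10.8252*h^5 + 23.5316*h^4 + 38.257*h^3 + 46.9492*h^2 + 22.1872*h + 8.0089)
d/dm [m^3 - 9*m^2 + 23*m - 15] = 3*m^2 - 18*m + 23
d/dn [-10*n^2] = -20*n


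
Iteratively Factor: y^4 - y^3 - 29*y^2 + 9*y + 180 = (y - 3)*(y^3 + 2*y^2 - 23*y - 60) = (y - 5)*(y - 3)*(y^2 + 7*y + 12) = (y - 5)*(y - 3)*(y + 3)*(y + 4)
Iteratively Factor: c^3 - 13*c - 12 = (c + 1)*(c^2 - c - 12) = (c - 4)*(c + 1)*(c + 3)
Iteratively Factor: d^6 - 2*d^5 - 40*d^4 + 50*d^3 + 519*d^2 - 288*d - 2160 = (d - 4)*(d^5 + 2*d^4 - 32*d^3 - 78*d^2 + 207*d + 540) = (d - 4)*(d + 3)*(d^4 - d^3 - 29*d^2 + 9*d + 180) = (d - 4)*(d - 3)*(d + 3)*(d^3 + 2*d^2 - 23*d - 60) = (d - 5)*(d - 4)*(d - 3)*(d + 3)*(d^2 + 7*d + 12) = (d - 5)*(d - 4)*(d - 3)*(d + 3)^2*(d + 4)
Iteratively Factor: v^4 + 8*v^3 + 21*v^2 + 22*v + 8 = (v + 1)*(v^3 + 7*v^2 + 14*v + 8) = (v + 1)*(v + 2)*(v^2 + 5*v + 4) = (v + 1)*(v + 2)*(v + 4)*(v + 1)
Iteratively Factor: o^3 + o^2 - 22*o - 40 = (o - 5)*(o^2 + 6*o + 8) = (o - 5)*(o + 2)*(o + 4)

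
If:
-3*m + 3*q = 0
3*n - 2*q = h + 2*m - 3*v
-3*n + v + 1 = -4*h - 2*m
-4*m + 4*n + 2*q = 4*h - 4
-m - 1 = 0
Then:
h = -11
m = -1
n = -25/2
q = -1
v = 15/2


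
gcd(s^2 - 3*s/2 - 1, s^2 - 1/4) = s + 1/2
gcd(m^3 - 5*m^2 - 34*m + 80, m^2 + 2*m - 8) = m - 2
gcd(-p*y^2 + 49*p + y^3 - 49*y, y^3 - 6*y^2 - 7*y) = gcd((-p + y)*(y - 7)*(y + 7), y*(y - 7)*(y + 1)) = y - 7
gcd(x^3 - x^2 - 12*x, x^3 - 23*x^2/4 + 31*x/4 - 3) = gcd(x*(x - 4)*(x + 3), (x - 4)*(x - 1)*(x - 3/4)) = x - 4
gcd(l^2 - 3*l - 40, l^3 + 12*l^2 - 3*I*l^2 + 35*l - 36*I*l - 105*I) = l + 5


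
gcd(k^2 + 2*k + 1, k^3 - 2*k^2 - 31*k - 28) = k + 1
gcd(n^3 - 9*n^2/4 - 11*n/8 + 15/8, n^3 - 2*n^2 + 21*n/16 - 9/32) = n - 3/4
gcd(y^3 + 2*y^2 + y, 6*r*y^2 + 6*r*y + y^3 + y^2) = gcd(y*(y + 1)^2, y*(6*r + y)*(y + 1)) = y^2 + y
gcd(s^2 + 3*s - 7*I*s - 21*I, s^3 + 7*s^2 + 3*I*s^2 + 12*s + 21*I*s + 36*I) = s + 3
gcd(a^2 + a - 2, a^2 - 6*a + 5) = a - 1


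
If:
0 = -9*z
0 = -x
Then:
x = 0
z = 0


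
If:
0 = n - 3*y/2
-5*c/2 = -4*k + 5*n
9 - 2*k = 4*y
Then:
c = 36/5 - 31*y/5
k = 9/2 - 2*y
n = 3*y/2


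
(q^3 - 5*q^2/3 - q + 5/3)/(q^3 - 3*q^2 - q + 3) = (q - 5/3)/(q - 3)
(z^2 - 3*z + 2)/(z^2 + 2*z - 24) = (z^2 - 3*z + 2)/(z^2 + 2*z - 24)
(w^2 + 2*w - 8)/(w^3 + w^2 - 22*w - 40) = (w - 2)/(w^2 - 3*w - 10)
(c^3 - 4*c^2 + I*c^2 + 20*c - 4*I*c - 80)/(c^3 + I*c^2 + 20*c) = (c - 4)/c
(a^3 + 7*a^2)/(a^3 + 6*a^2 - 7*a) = a/(a - 1)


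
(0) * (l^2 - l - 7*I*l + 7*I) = 0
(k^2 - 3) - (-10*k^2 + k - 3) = 11*k^2 - k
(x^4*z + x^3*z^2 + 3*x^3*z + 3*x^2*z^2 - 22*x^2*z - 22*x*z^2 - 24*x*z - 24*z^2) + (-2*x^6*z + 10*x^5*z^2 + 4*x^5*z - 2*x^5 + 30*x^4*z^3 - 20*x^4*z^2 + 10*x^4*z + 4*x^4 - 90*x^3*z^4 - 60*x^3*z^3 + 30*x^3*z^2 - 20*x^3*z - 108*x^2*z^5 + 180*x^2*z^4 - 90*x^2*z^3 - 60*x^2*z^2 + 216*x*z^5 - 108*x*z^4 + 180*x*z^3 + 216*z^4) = -2*x^6*z + 10*x^5*z^2 + 4*x^5*z - 2*x^5 + 30*x^4*z^3 - 20*x^4*z^2 + 11*x^4*z + 4*x^4 - 90*x^3*z^4 - 60*x^3*z^3 + 31*x^3*z^2 - 17*x^3*z - 108*x^2*z^5 + 180*x^2*z^4 - 90*x^2*z^3 - 57*x^2*z^2 - 22*x^2*z + 216*x*z^5 - 108*x*z^4 + 180*x*z^3 - 22*x*z^2 - 24*x*z + 216*z^4 - 24*z^2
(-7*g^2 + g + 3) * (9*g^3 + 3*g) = -63*g^5 + 9*g^4 + 6*g^3 + 3*g^2 + 9*g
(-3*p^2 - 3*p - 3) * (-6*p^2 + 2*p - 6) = 18*p^4 + 12*p^3 + 30*p^2 + 12*p + 18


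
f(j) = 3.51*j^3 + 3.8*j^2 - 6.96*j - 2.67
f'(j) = 10.53*j^2 + 7.6*j - 6.96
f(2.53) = 60.89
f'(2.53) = 79.67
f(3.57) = 180.62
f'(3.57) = 154.38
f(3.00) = 105.42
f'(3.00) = 110.61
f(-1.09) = 4.89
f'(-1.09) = -2.73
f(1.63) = 11.28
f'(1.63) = 33.41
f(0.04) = -2.94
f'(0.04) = -6.64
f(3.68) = 198.10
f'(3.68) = 163.61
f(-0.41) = 0.58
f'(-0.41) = -8.31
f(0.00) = -2.67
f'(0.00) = -6.96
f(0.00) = -2.67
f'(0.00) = -6.96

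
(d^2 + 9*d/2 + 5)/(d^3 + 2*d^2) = (d + 5/2)/d^2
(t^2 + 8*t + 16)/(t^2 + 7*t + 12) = (t + 4)/(t + 3)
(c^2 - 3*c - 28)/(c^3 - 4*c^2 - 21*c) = (c + 4)/(c*(c + 3))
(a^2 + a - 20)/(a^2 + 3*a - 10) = (a - 4)/(a - 2)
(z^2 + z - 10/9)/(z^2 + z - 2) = (z^2 + z - 10/9)/(z^2 + z - 2)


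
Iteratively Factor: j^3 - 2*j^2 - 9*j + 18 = (j + 3)*(j^2 - 5*j + 6) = (j - 2)*(j + 3)*(j - 3)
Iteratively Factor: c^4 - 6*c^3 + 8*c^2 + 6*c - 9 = (c - 3)*(c^3 - 3*c^2 - c + 3) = (c - 3)*(c - 1)*(c^2 - 2*c - 3) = (c - 3)*(c - 1)*(c + 1)*(c - 3)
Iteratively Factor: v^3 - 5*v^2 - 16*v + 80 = (v - 4)*(v^2 - v - 20) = (v - 4)*(v + 4)*(v - 5)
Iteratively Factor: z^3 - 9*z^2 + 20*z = (z - 4)*(z^2 - 5*z) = (z - 5)*(z - 4)*(z)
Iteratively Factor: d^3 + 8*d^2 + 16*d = (d + 4)*(d^2 + 4*d) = d*(d + 4)*(d + 4)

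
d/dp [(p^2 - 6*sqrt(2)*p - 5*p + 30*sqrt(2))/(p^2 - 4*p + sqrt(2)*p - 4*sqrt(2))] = (p^2 + 7*sqrt(2)*p^2 - 68*sqrt(2)*p - 12 + 140*sqrt(2))/(p^4 - 8*p^3 + 2*sqrt(2)*p^3 - 16*sqrt(2)*p^2 + 18*p^2 - 16*p + 32*sqrt(2)*p + 32)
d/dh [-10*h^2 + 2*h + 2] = 2 - 20*h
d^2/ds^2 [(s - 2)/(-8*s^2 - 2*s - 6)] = (-(s - 2)*(8*s + 1)^2 + (12*s - 7)*(4*s^2 + s + 3))/(4*s^2 + s + 3)^3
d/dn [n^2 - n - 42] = 2*n - 1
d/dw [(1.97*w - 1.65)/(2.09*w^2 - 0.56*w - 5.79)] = (-4.1173*w^2 + 6.897*w - 12.3303)/(4.3681*w^4 - 2.3408*w^3 - 23.8886*w^2 + 6.4848*w + 33.5241)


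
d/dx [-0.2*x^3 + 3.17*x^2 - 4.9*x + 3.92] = -0.6*x^2 + 6.34*x - 4.9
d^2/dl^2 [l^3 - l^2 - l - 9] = 6*l - 2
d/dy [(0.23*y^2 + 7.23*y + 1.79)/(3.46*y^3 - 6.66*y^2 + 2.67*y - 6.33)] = (-0.7958*y^4 - 50.0316*y^3 + 30.1857*y^2 + 20.931*y - 50.5452)/(11.9716*y^6 - 46.0872*y^5 + 62.832*y^4 - 79.368*y^3 + 91.4445*y^2 - 33.8022*y + 40.0689)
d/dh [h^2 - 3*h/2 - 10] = 2*h - 3/2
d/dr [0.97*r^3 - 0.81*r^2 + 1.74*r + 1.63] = 2.91*r^2 - 1.62*r + 1.74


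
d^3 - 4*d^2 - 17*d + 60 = (d - 5)*(d - 3)*(d + 4)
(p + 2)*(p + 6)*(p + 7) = p^3 + 15*p^2 + 68*p + 84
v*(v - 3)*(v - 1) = v^3 - 4*v^2 + 3*v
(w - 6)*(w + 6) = w^2 - 36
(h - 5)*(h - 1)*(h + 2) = h^3 - 4*h^2 - 7*h + 10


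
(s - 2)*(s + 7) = s^2 + 5*s - 14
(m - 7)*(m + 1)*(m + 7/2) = m^3 - 5*m^2/2 - 28*m - 49/2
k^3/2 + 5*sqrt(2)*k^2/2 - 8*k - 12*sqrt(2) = (k/2 + sqrt(2)/2)*(k - 2*sqrt(2))*(k + 6*sqrt(2))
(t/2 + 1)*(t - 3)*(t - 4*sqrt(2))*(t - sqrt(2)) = t^4/2 - 5*sqrt(2)*t^3/2 - t^3/2 + t^2 + 5*sqrt(2)*t^2/2 - 4*t + 15*sqrt(2)*t - 24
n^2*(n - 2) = n^3 - 2*n^2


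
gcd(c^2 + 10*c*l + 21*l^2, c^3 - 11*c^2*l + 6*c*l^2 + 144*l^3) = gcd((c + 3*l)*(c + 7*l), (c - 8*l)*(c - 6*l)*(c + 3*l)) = c + 3*l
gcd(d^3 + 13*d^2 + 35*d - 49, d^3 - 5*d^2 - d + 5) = d - 1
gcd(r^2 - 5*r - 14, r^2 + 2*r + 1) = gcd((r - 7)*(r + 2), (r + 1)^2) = 1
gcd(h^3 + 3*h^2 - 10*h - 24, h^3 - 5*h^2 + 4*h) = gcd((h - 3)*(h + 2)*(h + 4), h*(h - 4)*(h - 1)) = 1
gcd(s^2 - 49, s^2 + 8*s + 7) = s + 7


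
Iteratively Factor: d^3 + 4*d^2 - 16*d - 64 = (d - 4)*(d^2 + 8*d + 16) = (d - 4)*(d + 4)*(d + 4)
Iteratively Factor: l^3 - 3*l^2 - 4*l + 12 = (l - 3)*(l^2 - 4) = (l - 3)*(l + 2)*(l - 2)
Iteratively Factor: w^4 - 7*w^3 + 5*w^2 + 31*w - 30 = (w + 2)*(w^3 - 9*w^2 + 23*w - 15) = (w - 3)*(w + 2)*(w^2 - 6*w + 5) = (w - 3)*(w - 1)*(w + 2)*(w - 5)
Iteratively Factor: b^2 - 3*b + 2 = (b - 2)*(b - 1)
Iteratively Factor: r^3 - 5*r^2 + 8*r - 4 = (r - 2)*(r^2 - 3*r + 2) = (r - 2)*(r - 1)*(r - 2)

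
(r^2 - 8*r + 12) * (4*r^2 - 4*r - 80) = 4*r^4 - 36*r^3 + 592*r - 960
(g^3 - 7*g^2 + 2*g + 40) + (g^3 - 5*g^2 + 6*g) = 2*g^3 - 12*g^2 + 8*g + 40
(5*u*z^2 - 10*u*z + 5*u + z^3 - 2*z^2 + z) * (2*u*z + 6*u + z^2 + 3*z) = 10*u^2*z^3 + 10*u^2*z^2 - 50*u^2*z + 30*u^2 + 7*u*z^4 + 7*u*z^3 - 35*u*z^2 + 21*u*z + z^5 + z^4 - 5*z^3 + 3*z^2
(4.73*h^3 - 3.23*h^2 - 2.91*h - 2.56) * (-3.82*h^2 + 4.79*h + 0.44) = -18.0686*h^5 + 34.9953*h^4 - 2.2743*h^3 - 5.5809*h^2 - 13.5428*h - 1.1264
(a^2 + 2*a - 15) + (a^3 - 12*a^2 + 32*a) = a^3 - 11*a^2 + 34*a - 15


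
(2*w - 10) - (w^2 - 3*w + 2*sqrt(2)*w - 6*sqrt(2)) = -w^2 - 2*sqrt(2)*w + 5*w - 10 + 6*sqrt(2)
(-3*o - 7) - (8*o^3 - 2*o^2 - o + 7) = -8*o^3 + 2*o^2 - 2*o - 14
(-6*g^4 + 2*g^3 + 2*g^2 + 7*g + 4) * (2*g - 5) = -12*g^5 + 34*g^4 - 6*g^3 + 4*g^2 - 27*g - 20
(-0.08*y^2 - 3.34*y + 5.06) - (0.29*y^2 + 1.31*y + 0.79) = -0.37*y^2 - 4.65*y + 4.27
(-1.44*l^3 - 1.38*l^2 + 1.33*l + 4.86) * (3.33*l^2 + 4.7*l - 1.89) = -4.7952*l^5 - 11.3634*l^4 + 0.6645*l^3 + 25.043*l^2 + 20.3283*l - 9.1854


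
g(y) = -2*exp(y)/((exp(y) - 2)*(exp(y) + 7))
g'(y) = -2*exp(y)/((exp(y) - 2)*(exp(y) + 7)) + 2*exp(2*y)/((exp(y) - 2)*(exp(y) + 7)^2) + 2*exp(2*y)/((exp(y) - 2)^2*(exp(y) + 7))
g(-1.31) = 0.04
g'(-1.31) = 0.05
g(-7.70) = 0.00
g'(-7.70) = 0.00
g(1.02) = -0.73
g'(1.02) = 2.11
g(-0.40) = 0.13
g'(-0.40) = 0.19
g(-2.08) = 0.02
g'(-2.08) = 0.02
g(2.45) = -0.13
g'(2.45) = 0.11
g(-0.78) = 0.08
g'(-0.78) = 0.10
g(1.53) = -0.30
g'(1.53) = 0.35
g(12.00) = 0.00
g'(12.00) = 0.00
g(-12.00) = 0.00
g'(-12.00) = 0.00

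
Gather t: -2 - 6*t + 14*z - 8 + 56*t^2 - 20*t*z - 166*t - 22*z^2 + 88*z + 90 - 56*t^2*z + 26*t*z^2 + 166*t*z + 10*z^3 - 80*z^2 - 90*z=t^2*(56 - 56*z) + t*(26*z^2 + 146*z - 172) + 10*z^3 - 102*z^2 + 12*z + 80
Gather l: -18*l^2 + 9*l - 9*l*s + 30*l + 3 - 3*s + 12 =-18*l^2 + l*(39 - 9*s) - 3*s + 15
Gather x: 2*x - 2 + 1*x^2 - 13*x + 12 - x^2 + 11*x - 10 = 0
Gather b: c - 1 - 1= c - 2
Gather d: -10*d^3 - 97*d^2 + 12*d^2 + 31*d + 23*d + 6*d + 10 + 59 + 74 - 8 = -10*d^3 - 85*d^2 + 60*d + 135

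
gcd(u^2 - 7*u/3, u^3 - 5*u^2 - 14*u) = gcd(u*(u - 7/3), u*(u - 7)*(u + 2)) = u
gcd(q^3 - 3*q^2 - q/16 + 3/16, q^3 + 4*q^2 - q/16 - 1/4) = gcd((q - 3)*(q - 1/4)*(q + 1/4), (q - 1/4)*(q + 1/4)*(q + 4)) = q^2 - 1/16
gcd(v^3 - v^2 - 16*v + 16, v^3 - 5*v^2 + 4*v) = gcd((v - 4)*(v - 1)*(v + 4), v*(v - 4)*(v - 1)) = v^2 - 5*v + 4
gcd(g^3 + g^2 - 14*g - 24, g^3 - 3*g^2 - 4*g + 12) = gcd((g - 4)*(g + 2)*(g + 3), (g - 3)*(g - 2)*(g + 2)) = g + 2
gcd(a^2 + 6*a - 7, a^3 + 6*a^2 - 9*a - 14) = a + 7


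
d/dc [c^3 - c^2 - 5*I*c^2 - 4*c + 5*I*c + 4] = 3*c^2 - 2*c - 10*I*c - 4 + 5*I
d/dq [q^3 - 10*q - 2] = 3*q^2 - 10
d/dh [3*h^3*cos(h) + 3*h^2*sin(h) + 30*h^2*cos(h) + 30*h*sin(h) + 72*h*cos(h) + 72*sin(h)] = -3*h^3*sin(h) - 30*h^2*sin(h) + 12*h^2*cos(h) - 66*h*sin(h) + 90*h*cos(h) + 30*sin(h) + 144*cos(h)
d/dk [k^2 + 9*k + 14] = 2*k + 9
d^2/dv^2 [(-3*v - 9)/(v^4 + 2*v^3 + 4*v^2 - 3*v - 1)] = 6*(-(v + 3)*(4*v^3 + 6*v^2 + 8*v - 3)^2 + (4*v^3 + 6*v^2 + 8*v + 2*(v + 3)*(3*v^2 + 3*v + 2) - 3)*(v^4 + 2*v^3 + 4*v^2 - 3*v - 1))/(v^4 + 2*v^3 + 4*v^2 - 3*v - 1)^3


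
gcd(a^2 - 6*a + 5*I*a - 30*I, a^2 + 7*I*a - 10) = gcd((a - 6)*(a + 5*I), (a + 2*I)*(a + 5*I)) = a + 5*I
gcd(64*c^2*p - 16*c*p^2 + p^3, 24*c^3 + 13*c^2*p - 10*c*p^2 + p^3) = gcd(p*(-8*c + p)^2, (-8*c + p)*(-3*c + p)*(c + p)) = -8*c + p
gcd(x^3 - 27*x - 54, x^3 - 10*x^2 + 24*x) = x - 6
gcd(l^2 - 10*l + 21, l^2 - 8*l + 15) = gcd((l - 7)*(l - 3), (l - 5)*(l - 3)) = l - 3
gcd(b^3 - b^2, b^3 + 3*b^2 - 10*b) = b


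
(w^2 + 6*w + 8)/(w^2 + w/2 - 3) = 2*(w + 4)/(2*w - 3)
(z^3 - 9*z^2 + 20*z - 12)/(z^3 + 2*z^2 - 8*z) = (z^2 - 7*z + 6)/(z*(z + 4))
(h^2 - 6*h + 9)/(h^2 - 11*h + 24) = (h - 3)/(h - 8)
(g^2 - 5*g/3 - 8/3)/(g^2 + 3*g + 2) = (g - 8/3)/(g + 2)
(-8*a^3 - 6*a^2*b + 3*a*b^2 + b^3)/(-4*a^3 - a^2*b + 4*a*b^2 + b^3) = (2*a - b)/(a - b)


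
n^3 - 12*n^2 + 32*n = n*(n - 8)*(n - 4)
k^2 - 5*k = k*(k - 5)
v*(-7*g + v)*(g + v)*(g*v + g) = -7*g^3*v^2 - 7*g^3*v - 6*g^2*v^3 - 6*g^2*v^2 + g*v^4 + g*v^3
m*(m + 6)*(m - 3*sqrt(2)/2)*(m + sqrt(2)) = m^4 - sqrt(2)*m^3/2 + 6*m^3 - 3*sqrt(2)*m^2 - 3*m^2 - 18*m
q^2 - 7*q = q*(q - 7)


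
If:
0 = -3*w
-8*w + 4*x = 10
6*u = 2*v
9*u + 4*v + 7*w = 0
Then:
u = 0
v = 0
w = 0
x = 5/2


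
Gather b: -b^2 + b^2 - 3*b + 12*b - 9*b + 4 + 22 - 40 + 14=0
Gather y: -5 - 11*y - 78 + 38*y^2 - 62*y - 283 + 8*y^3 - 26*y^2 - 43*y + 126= 8*y^3 + 12*y^2 - 116*y - 240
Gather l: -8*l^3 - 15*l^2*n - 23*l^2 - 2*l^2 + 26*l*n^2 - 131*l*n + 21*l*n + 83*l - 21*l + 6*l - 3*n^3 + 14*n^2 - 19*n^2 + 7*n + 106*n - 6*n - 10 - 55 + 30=-8*l^3 + l^2*(-15*n - 25) + l*(26*n^2 - 110*n + 68) - 3*n^3 - 5*n^2 + 107*n - 35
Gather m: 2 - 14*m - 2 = -14*m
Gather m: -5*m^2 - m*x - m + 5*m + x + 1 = -5*m^2 + m*(4 - x) + x + 1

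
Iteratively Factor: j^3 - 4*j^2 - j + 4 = (j + 1)*(j^2 - 5*j + 4) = (j - 1)*(j + 1)*(j - 4)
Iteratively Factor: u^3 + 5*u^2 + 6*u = (u + 2)*(u^2 + 3*u) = u*(u + 2)*(u + 3)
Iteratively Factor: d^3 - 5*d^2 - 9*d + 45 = (d - 5)*(d^2 - 9) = (d - 5)*(d + 3)*(d - 3)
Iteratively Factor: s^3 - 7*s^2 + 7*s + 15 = (s - 5)*(s^2 - 2*s - 3) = (s - 5)*(s - 3)*(s + 1)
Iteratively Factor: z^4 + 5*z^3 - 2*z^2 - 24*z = (z - 2)*(z^3 + 7*z^2 + 12*z) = z*(z - 2)*(z^2 + 7*z + 12) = z*(z - 2)*(z + 3)*(z + 4)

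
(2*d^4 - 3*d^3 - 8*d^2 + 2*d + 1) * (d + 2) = 2*d^5 + d^4 - 14*d^3 - 14*d^2 + 5*d + 2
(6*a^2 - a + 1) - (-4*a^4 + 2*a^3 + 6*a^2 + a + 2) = 4*a^4 - 2*a^3 - 2*a - 1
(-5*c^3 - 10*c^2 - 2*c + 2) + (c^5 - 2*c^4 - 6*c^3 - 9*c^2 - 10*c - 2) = c^5 - 2*c^4 - 11*c^3 - 19*c^2 - 12*c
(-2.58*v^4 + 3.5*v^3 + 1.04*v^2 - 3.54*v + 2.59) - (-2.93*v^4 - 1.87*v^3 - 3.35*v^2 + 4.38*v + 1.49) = 0.35*v^4 + 5.37*v^3 + 4.39*v^2 - 7.92*v + 1.1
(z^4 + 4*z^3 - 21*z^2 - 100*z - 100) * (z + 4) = z^5 + 8*z^4 - 5*z^3 - 184*z^2 - 500*z - 400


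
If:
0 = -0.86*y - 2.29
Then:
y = -2.66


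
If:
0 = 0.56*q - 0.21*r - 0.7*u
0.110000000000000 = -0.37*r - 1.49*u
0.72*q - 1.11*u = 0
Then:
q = -0.10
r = -0.05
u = -0.06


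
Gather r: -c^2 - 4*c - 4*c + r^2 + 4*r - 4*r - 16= -c^2 - 8*c + r^2 - 16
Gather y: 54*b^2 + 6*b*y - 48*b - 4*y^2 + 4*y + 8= 54*b^2 - 48*b - 4*y^2 + y*(6*b + 4) + 8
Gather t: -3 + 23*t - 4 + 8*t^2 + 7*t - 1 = 8*t^2 + 30*t - 8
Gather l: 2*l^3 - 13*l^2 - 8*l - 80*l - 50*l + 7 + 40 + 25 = 2*l^3 - 13*l^2 - 138*l + 72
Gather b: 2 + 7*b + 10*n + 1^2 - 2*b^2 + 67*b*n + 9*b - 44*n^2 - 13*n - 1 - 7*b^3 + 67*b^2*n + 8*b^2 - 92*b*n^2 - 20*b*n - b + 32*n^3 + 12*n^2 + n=-7*b^3 + b^2*(67*n + 6) + b*(-92*n^2 + 47*n + 15) + 32*n^3 - 32*n^2 - 2*n + 2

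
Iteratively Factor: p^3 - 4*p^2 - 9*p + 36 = (p - 4)*(p^2 - 9) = (p - 4)*(p + 3)*(p - 3)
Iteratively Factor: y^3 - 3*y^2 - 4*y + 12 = (y + 2)*(y^2 - 5*y + 6) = (y - 2)*(y + 2)*(y - 3)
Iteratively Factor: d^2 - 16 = (d - 4)*(d + 4)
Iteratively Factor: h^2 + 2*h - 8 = (h + 4)*(h - 2)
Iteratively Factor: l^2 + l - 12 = (l - 3)*(l + 4)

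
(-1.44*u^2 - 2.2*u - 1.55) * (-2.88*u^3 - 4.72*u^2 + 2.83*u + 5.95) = 4.1472*u^5 + 13.1328*u^4 + 10.7728*u^3 - 7.478*u^2 - 17.4765*u - 9.2225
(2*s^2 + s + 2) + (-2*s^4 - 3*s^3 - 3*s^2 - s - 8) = -2*s^4 - 3*s^3 - s^2 - 6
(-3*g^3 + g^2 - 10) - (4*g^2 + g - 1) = -3*g^3 - 3*g^2 - g - 9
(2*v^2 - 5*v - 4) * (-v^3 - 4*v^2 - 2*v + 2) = -2*v^5 - 3*v^4 + 20*v^3 + 30*v^2 - 2*v - 8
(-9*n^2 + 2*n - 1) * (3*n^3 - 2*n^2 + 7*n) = -27*n^5 + 24*n^4 - 70*n^3 + 16*n^2 - 7*n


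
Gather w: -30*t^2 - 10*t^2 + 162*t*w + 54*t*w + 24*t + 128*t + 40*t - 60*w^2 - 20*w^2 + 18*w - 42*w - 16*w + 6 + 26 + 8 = -40*t^2 + 192*t - 80*w^2 + w*(216*t - 40) + 40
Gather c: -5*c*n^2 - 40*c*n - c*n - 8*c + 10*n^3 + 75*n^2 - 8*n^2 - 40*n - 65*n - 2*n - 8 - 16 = c*(-5*n^2 - 41*n - 8) + 10*n^3 + 67*n^2 - 107*n - 24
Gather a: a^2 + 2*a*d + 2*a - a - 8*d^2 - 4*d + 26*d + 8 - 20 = a^2 + a*(2*d + 1) - 8*d^2 + 22*d - 12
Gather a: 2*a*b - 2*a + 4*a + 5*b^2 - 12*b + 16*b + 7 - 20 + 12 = a*(2*b + 2) + 5*b^2 + 4*b - 1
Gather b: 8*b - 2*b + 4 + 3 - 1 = 6*b + 6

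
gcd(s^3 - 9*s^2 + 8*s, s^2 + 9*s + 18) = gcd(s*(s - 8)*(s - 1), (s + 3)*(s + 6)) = 1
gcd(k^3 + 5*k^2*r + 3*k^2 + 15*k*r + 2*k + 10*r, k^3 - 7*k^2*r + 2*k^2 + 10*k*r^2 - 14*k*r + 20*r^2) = k + 2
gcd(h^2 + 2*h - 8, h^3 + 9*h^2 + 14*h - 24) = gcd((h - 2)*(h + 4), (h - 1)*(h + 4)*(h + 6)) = h + 4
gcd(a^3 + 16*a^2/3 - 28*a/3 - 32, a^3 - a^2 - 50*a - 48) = a + 6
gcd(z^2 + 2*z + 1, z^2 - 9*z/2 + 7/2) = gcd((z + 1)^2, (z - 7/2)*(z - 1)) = 1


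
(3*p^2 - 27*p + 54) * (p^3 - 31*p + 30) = 3*p^5 - 27*p^4 - 39*p^3 + 927*p^2 - 2484*p + 1620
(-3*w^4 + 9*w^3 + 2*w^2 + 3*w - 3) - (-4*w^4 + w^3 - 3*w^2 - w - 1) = w^4 + 8*w^3 + 5*w^2 + 4*w - 2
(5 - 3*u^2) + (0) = 5 - 3*u^2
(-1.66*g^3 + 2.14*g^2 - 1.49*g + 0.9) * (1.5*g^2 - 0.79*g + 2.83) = -2.49*g^5 + 4.5214*g^4 - 8.6234*g^3 + 8.5833*g^2 - 4.9277*g + 2.547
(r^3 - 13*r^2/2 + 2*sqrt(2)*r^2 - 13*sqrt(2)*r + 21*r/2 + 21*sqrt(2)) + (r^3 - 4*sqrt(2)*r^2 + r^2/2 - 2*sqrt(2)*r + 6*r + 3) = 2*r^3 - 6*r^2 - 2*sqrt(2)*r^2 - 15*sqrt(2)*r + 33*r/2 + 3 + 21*sqrt(2)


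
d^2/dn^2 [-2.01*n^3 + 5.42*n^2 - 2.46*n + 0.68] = 10.84 - 12.06*n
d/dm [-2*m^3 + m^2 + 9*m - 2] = -6*m^2 + 2*m + 9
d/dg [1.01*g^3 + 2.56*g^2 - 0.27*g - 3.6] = 3.03*g^2 + 5.12*g - 0.27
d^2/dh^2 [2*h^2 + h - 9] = 4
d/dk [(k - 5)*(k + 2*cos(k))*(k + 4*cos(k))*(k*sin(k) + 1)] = (5 - k)*(k + 2*cos(k))*(k*sin(k) + 1)*(4*sin(k) - 1) + (5 - k)*(k + 4*cos(k))*(k*sin(k) + 1)*(2*sin(k) - 1) + (k - 5)*(k + 2*cos(k))*(k + 4*cos(k))*(k*cos(k) + sin(k)) + (k + 2*cos(k))*(k + 4*cos(k))*(k*sin(k) + 1)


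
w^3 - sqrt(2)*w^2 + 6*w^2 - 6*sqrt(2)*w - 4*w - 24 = (w + 6)*(w - 2*sqrt(2))*(w + sqrt(2))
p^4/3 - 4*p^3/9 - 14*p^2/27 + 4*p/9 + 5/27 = (p/3 + 1/3)*(p - 5/3)*(p - 1)*(p + 1/3)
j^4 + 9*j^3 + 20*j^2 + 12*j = j*(j + 1)*(j + 2)*(j + 6)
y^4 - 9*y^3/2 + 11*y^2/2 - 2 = (y - 2)^2*(y - 1)*(y + 1/2)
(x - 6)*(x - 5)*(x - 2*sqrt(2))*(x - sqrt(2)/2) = x^4 - 11*x^3 - 5*sqrt(2)*x^3/2 + 32*x^2 + 55*sqrt(2)*x^2/2 - 75*sqrt(2)*x - 22*x + 60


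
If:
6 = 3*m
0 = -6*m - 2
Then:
No Solution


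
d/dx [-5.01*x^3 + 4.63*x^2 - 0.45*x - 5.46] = -15.03*x^2 + 9.26*x - 0.45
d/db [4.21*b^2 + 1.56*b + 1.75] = 8.42*b + 1.56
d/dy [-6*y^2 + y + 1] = 1 - 12*y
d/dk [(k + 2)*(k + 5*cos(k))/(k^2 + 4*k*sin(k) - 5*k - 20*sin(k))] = (-(k + 2)*(k + 5*cos(k))*(4*k*cos(k) + 2*k + 4*sin(k) - 20*cos(k) - 5) + (k - (k + 2)*(5*sin(k) - 1) + 5*cos(k))*(k^2 + 4*k*sin(k) - 5*k - 20*sin(k)))/((k - 5)^2*(k + 4*sin(k))^2)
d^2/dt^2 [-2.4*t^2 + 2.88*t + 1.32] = -4.80000000000000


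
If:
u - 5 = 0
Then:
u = 5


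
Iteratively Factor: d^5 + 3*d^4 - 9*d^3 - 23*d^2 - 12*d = (d + 1)*(d^4 + 2*d^3 - 11*d^2 - 12*d) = (d + 1)^2*(d^3 + d^2 - 12*d) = (d - 3)*(d + 1)^2*(d^2 + 4*d) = d*(d - 3)*(d + 1)^2*(d + 4)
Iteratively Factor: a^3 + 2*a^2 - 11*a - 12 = (a - 3)*(a^2 + 5*a + 4) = (a - 3)*(a + 1)*(a + 4)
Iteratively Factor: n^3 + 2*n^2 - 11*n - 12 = (n + 4)*(n^2 - 2*n - 3) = (n - 3)*(n + 4)*(n + 1)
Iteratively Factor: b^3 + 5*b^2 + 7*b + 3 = (b + 1)*(b^2 + 4*b + 3) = (b + 1)*(b + 3)*(b + 1)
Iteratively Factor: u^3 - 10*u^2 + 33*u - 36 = (u - 3)*(u^2 - 7*u + 12) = (u - 3)^2*(u - 4)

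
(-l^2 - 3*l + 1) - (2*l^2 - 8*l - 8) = -3*l^2 + 5*l + 9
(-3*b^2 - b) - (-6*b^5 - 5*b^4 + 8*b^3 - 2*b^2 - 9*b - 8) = 6*b^5 + 5*b^4 - 8*b^3 - b^2 + 8*b + 8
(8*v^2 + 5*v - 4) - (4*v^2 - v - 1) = 4*v^2 + 6*v - 3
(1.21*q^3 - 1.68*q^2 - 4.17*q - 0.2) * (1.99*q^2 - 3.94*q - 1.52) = 2.4079*q^5 - 8.1106*q^4 - 3.5183*q^3 + 18.5854*q^2 + 7.1264*q + 0.304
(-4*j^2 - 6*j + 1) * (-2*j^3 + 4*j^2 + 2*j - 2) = 8*j^5 - 4*j^4 - 34*j^3 + 14*j - 2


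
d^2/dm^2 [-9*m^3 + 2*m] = -54*m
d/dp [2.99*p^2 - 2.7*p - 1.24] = 5.98*p - 2.7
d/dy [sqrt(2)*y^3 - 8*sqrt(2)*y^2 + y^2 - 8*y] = 3*sqrt(2)*y^2 - 16*sqrt(2)*y + 2*y - 8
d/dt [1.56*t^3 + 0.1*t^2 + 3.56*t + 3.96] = 4.68*t^2 + 0.2*t + 3.56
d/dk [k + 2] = 1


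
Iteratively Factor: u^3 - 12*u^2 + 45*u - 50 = (u - 2)*(u^2 - 10*u + 25) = (u - 5)*(u - 2)*(u - 5)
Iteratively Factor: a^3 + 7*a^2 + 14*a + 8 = (a + 1)*(a^2 + 6*a + 8) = (a + 1)*(a + 2)*(a + 4)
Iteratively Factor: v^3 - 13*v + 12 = (v - 3)*(v^2 + 3*v - 4) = (v - 3)*(v - 1)*(v + 4)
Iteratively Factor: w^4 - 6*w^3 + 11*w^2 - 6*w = (w - 3)*(w^3 - 3*w^2 + 2*w) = w*(w - 3)*(w^2 - 3*w + 2) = w*(w - 3)*(w - 2)*(w - 1)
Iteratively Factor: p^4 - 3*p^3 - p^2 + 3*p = (p - 1)*(p^3 - 2*p^2 - 3*p) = (p - 3)*(p - 1)*(p^2 + p) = p*(p - 3)*(p - 1)*(p + 1)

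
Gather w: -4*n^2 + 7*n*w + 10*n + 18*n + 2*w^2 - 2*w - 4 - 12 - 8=-4*n^2 + 28*n + 2*w^2 + w*(7*n - 2) - 24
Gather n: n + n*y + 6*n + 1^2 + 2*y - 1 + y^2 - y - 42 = n*(y + 7) + y^2 + y - 42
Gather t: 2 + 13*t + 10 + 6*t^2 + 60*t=6*t^2 + 73*t + 12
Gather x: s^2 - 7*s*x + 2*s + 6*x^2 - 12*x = s^2 + 2*s + 6*x^2 + x*(-7*s - 12)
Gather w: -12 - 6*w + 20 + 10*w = 4*w + 8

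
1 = 1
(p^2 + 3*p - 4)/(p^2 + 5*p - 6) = (p + 4)/(p + 6)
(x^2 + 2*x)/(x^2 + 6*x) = (x + 2)/(x + 6)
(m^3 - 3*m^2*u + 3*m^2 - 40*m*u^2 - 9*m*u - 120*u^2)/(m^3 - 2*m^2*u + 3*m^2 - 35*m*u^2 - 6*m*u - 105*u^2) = (-m + 8*u)/(-m + 7*u)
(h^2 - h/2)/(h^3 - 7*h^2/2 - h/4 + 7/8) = 4*h/(4*h^2 - 12*h - 7)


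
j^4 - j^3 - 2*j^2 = j^2*(j - 2)*(j + 1)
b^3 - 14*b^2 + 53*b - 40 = (b - 8)*(b - 5)*(b - 1)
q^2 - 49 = (q - 7)*(q + 7)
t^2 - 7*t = t*(t - 7)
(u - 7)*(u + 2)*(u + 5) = u^3 - 39*u - 70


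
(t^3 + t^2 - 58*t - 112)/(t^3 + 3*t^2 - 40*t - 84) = (t - 8)/(t - 6)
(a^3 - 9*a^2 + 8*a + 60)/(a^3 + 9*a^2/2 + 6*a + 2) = 2*(a^2 - 11*a + 30)/(2*a^2 + 5*a + 2)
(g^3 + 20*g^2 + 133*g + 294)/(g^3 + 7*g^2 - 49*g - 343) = (g + 6)/(g - 7)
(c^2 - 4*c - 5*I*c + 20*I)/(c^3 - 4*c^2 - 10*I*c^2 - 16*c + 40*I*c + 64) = (c - 5*I)/(c^2 - 10*I*c - 16)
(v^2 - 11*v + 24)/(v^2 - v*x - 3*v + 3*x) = (8 - v)/(-v + x)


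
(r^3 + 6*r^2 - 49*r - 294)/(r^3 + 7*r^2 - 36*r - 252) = (r - 7)/(r - 6)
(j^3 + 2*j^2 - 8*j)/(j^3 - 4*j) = (j + 4)/(j + 2)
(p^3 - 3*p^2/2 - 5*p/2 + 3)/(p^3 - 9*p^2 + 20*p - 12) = (p + 3/2)/(p - 6)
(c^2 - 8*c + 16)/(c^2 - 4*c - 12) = (-c^2 + 8*c - 16)/(-c^2 + 4*c + 12)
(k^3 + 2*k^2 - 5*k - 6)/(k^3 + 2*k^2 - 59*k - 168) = (k^2 - k - 2)/(k^2 - k - 56)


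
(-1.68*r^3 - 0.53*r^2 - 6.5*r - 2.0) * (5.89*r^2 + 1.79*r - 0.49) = -9.8952*r^5 - 6.1289*r^4 - 38.4105*r^3 - 23.1553*r^2 - 0.395*r + 0.98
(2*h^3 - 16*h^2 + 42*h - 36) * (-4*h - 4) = -8*h^4 + 56*h^3 - 104*h^2 - 24*h + 144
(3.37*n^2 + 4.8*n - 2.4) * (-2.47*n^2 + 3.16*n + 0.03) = -8.3239*n^4 - 1.2068*n^3 + 21.1971*n^2 - 7.44*n - 0.072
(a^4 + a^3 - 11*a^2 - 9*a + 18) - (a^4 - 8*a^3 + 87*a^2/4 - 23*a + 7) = 9*a^3 - 131*a^2/4 + 14*a + 11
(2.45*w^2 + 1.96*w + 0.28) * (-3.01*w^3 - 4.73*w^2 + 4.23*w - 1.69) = -7.3745*w^5 - 17.4881*w^4 + 0.2499*w^3 + 2.8259*w^2 - 2.128*w - 0.4732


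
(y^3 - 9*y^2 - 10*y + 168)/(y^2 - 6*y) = y - 3 - 28/y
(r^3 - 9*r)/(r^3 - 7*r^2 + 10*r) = (r^2 - 9)/(r^2 - 7*r + 10)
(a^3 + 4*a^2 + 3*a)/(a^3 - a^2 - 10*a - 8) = a*(a + 3)/(a^2 - 2*a - 8)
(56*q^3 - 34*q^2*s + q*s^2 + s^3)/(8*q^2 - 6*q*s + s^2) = 7*q + s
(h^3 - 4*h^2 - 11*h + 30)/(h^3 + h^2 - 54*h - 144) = (h^2 - 7*h + 10)/(h^2 - 2*h - 48)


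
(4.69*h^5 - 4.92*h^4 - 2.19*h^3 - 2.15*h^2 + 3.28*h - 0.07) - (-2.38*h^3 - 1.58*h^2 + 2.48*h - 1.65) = 4.69*h^5 - 4.92*h^4 + 0.19*h^3 - 0.57*h^2 + 0.8*h + 1.58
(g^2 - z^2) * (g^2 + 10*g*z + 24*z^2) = g^4 + 10*g^3*z + 23*g^2*z^2 - 10*g*z^3 - 24*z^4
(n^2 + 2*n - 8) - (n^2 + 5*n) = -3*n - 8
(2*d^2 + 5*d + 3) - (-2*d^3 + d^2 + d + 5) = 2*d^3 + d^2 + 4*d - 2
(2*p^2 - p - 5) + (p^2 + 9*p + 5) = 3*p^2 + 8*p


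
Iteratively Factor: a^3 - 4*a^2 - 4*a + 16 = (a + 2)*(a^2 - 6*a + 8) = (a - 4)*(a + 2)*(a - 2)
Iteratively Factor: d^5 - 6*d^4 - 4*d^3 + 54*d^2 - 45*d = (d - 1)*(d^4 - 5*d^3 - 9*d^2 + 45*d) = d*(d - 1)*(d^3 - 5*d^2 - 9*d + 45) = d*(d - 3)*(d - 1)*(d^2 - 2*d - 15) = d*(d - 5)*(d - 3)*(d - 1)*(d + 3)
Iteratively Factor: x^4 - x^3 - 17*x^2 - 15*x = (x + 3)*(x^3 - 4*x^2 - 5*x) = (x + 1)*(x + 3)*(x^2 - 5*x) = (x - 5)*(x + 1)*(x + 3)*(x)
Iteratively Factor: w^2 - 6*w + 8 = (w - 4)*(w - 2)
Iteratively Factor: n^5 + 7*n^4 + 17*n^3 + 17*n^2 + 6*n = (n + 1)*(n^4 + 6*n^3 + 11*n^2 + 6*n) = (n + 1)*(n + 3)*(n^3 + 3*n^2 + 2*n) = n*(n + 1)*(n + 3)*(n^2 + 3*n + 2) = n*(n + 1)*(n + 2)*(n + 3)*(n + 1)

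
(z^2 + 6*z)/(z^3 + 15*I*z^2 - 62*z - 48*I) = z*(z + 6)/(z^3 + 15*I*z^2 - 62*z - 48*I)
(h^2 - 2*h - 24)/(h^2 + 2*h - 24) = (h^2 - 2*h - 24)/(h^2 + 2*h - 24)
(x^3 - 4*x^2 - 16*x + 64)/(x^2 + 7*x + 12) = (x^2 - 8*x + 16)/(x + 3)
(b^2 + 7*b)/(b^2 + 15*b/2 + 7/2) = 2*b/(2*b + 1)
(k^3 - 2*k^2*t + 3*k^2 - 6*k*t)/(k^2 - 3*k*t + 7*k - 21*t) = k*(k^2 - 2*k*t + 3*k - 6*t)/(k^2 - 3*k*t + 7*k - 21*t)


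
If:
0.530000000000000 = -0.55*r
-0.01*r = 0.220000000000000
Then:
No Solution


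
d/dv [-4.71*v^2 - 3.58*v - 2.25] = -9.42*v - 3.58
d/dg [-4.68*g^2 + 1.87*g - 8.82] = 1.87 - 9.36*g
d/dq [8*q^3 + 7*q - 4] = 24*q^2 + 7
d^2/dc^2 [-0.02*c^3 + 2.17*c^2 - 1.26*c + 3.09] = 4.34 - 0.12*c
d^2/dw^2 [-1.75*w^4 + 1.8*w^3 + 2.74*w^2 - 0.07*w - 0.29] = -21.0*w^2 + 10.8*w + 5.48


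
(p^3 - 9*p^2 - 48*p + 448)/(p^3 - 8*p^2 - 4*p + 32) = (p^2 - p - 56)/(p^2 - 4)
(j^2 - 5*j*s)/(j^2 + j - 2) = j*(j - 5*s)/(j^2 + j - 2)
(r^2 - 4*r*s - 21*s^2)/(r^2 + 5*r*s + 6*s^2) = (r - 7*s)/(r + 2*s)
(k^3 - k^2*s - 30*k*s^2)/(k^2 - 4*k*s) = (k^2 - k*s - 30*s^2)/(k - 4*s)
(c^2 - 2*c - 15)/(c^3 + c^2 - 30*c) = (c + 3)/(c*(c + 6))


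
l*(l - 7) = l^2 - 7*l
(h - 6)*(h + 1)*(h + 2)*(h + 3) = h^4 - 25*h^2 - 60*h - 36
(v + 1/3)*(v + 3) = v^2 + 10*v/3 + 1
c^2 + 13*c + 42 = (c + 6)*(c + 7)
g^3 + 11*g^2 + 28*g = g*(g + 4)*(g + 7)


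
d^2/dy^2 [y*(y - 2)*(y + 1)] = 6*y - 2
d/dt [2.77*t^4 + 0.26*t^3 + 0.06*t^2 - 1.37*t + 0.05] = 11.08*t^3 + 0.78*t^2 + 0.12*t - 1.37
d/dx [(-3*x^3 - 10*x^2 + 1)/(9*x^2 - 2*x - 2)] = (-27*x^4 + 12*x^3 + 38*x^2 + 22*x + 2)/(81*x^4 - 36*x^3 - 32*x^2 + 8*x + 4)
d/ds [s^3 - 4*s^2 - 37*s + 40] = 3*s^2 - 8*s - 37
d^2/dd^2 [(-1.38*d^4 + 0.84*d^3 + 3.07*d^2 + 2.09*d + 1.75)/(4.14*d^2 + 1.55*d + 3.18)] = (-47.305296*d^6 - 53.13276*d^5 - 128.900556*d^4 - 94.670508*d^3 - 205.156368*d^2 - 46.746612*d + 3.817466)/(70.957944*d^6 + 79.69914*d^5 + 193.350834*d^4 + 126.160235*d^3 + 148.515858*d^2 + 47.02266*d + 32.157432)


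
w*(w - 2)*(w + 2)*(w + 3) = w^4 + 3*w^3 - 4*w^2 - 12*w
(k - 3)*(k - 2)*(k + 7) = k^3 + 2*k^2 - 29*k + 42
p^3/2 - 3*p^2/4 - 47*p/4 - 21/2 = (p/2 + 1/2)*(p - 6)*(p + 7/2)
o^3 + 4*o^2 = o^2*(o + 4)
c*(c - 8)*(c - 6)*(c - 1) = c^4 - 15*c^3 + 62*c^2 - 48*c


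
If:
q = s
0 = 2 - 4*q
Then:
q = 1/2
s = 1/2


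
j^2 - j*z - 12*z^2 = (j - 4*z)*(j + 3*z)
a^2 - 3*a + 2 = (a - 2)*(a - 1)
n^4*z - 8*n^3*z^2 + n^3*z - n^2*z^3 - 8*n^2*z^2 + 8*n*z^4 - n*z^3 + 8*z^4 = (n - 8*z)*(n - z)*(n + z)*(n*z + z)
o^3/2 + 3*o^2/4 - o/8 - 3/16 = (o/2 + 1/4)*(o - 1/2)*(o + 3/2)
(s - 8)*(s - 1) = s^2 - 9*s + 8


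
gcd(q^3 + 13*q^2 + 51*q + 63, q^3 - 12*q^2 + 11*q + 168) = q + 3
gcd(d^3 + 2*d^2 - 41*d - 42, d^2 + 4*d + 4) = 1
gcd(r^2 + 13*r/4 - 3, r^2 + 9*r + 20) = r + 4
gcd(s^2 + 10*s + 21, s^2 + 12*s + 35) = s + 7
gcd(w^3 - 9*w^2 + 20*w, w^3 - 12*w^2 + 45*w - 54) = 1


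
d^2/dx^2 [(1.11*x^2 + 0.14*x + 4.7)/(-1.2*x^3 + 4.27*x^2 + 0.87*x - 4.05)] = (-3.1968*x^6 - 1.20960000000002*x^5 - 83.86488*x^4 + 463.698746*x^3 - 591.73689*x^2 + 17.76528*x - 207.07389)/(1.728*x^9 - 18.4464*x^8 + 61.88004*x^7 - 33.611203*x^6 - 169.376229*x^5 + 186.464646*x^4 + 148.662567*x^3 - 200.91969*x^2 - 42.810525*x + 66.430125)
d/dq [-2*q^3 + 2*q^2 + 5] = 2*q*(2 - 3*q)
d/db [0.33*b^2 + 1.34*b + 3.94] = 0.66*b + 1.34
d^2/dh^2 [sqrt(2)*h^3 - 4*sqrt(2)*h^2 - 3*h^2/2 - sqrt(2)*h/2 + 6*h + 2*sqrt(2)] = 6*sqrt(2)*h - 8*sqrt(2) - 3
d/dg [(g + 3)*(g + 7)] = 2*g + 10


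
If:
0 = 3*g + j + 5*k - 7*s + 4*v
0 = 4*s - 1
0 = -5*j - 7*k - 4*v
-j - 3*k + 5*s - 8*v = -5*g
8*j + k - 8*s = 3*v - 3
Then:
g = 829/1692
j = 281/1692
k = -17/36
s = 1/4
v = 349/564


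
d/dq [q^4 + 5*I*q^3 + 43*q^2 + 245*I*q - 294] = 4*q^3 + 15*I*q^2 + 86*q + 245*I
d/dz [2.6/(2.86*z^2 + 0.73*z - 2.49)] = (-14.872*z - 1.898)/(2.86*z^2 + 0.73*z - 2.49)^2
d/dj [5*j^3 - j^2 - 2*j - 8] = 15*j^2 - 2*j - 2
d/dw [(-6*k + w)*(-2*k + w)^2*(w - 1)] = (2*k - w)*((-6*k + w)*(2*k - w) + (2*k - w)*(w - 1) + 2*(6*k - w)*(w - 1))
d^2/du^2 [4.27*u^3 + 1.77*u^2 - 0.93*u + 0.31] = 25.62*u + 3.54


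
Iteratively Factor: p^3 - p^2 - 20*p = (p - 5)*(p^2 + 4*p) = (p - 5)*(p + 4)*(p)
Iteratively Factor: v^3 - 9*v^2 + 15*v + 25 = (v - 5)*(v^2 - 4*v - 5) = (v - 5)^2*(v + 1)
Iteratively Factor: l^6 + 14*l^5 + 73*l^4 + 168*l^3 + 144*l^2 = (l + 3)*(l^5 + 11*l^4 + 40*l^3 + 48*l^2) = l*(l + 3)*(l^4 + 11*l^3 + 40*l^2 + 48*l) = l^2*(l + 3)*(l^3 + 11*l^2 + 40*l + 48) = l^2*(l + 3)*(l + 4)*(l^2 + 7*l + 12) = l^2*(l + 3)*(l + 4)^2*(l + 3)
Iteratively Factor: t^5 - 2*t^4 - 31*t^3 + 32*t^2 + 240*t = (t - 5)*(t^4 + 3*t^3 - 16*t^2 - 48*t) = (t - 5)*(t + 3)*(t^3 - 16*t) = (t - 5)*(t + 3)*(t + 4)*(t^2 - 4*t) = t*(t - 5)*(t + 3)*(t + 4)*(t - 4)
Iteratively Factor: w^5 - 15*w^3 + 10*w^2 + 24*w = (w + 4)*(w^4 - 4*w^3 + w^2 + 6*w) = (w - 3)*(w + 4)*(w^3 - w^2 - 2*w) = (w - 3)*(w + 1)*(w + 4)*(w^2 - 2*w) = (w - 3)*(w - 2)*(w + 1)*(w + 4)*(w)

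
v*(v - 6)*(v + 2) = v^3 - 4*v^2 - 12*v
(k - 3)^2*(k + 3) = k^3 - 3*k^2 - 9*k + 27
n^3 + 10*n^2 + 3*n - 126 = (n - 3)*(n + 6)*(n + 7)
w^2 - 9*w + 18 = (w - 6)*(w - 3)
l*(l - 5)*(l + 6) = l^3 + l^2 - 30*l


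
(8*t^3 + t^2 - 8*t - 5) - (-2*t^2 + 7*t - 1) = 8*t^3 + 3*t^2 - 15*t - 4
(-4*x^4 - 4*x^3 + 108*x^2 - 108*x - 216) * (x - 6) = -4*x^5 + 20*x^4 + 132*x^3 - 756*x^2 + 432*x + 1296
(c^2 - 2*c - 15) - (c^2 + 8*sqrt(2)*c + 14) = -8*sqrt(2)*c - 2*c - 29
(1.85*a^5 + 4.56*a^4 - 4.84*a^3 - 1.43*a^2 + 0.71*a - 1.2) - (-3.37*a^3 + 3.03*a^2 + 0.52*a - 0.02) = 1.85*a^5 + 4.56*a^4 - 1.47*a^3 - 4.46*a^2 + 0.19*a - 1.18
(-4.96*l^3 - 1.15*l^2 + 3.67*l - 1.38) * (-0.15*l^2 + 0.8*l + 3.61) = 0.744*l^5 - 3.7955*l^4 - 19.3761*l^3 - 1.0085*l^2 + 12.1447*l - 4.9818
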